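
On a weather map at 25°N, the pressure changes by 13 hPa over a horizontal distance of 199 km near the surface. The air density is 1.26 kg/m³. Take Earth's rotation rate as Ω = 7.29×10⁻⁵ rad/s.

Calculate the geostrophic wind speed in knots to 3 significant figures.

164 knots

Coriolis parameter at 25°N:
f = 2Ω sin φ = 2 × 7.29×10⁻⁵ × sin 25° = 6.16×10⁻⁵ s⁻¹
Pressure gradient: |∂P/∂n| = 1300 Pa / 199000 m = 6.53×10⁻³ Pa/m
Geostrophic balance (pressure-gradient force = Coriolis force):
V_g = (1/(fρ)) |∂P/∂n| = 6.53×10⁻³ / (6.16×10⁻⁵ × 1.26) = 84.1 m/s
Converting: 84.1 m/s × 1.944 = 164 knots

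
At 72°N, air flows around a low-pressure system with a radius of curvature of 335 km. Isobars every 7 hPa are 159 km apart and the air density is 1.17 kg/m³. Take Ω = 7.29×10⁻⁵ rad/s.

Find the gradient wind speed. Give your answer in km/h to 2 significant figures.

69 km/h

Coriolis parameter at 72°N:
f = 2Ω sin φ = 2 × 7.29×10⁻⁵ × sin 72° = 1.39×10⁻⁴ s⁻¹
Pressure gradient: |∂P/∂n| = 700 Pa / 159000 m = 4.40×10⁻³ Pa/m
Geostrophic speed: V_g = |∂P/∂n|/(fρ) = 4.40×10⁻³/(1.39×10⁻⁴ × 1.17) = 27.1 m/s
Around a low, centrifugal force acts outward with Coriolis, so pressure-gradient force balances both:
(1/ρ)|∂P/∂n| = fV + V²/R  →  V² + fR·V − fR·V_g = 0
With fR = 1.39×10⁻⁴ × 335×10³ m = 46.5 m/s:
V = [−fR + √((fR)² + 4 fR V_g)]/2 = [−46.5 + √(46.5² + 4×46.5×27.1)]/2 = 19.2 m/s
Subgeostrophic (V < V_g = 27.1 m/s), as expected around a low.
Converting: 19.2 m/s × 3.6 = 69 km/h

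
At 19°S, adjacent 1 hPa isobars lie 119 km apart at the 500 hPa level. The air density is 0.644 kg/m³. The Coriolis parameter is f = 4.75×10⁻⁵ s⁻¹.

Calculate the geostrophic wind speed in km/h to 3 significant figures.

Pressure gradient: |∂P/∂n| = 100 Pa / 119000 m = 8.40×10⁻⁴ Pa/m
Geostrophic balance (pressure-gradient force = Coriolis force):
V_g = (1/(fρ)) |∂P/∂n| = 8.40×10⁻⁴ / (4.75×10⁻⁵ × 0.644) = 27.5 m/s
Converting: 27.5 m/s × 3.6 = 98.9 km/h

98.9 km/h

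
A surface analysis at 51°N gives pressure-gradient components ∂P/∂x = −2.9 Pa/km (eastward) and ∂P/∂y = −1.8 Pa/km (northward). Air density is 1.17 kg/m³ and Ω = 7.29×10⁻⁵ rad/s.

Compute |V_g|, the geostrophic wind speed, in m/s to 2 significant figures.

Coriolis parameter at 51°N:
f = 2Ω sin φ = 2 × 7.29×10⁻⁵ × sin 51° = 1.13×10⁻⁴ s⁻¹
Component geostrophic relations (x east, y north):
u_g = −(1/(fρ)) ∂P/∂y,  v_g = (1/(fρ)) ∂P/∂x
u_g = −(−1.8×10⁻³)/(1.13×10⁻⁴ × 1.17) = 13.6 m/s;  v_g = (−2.9×10⁻³)/(1.13×10⁻⁴ × 1.17) = −21.9 m/s
|V_g| = √(u_g² + v_g²) = 25.7 m/s

26 m/s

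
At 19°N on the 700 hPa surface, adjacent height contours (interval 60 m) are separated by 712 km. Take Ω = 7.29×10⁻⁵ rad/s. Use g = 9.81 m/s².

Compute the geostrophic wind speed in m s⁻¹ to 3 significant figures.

17.4 m s⁻¹

Coriolis parameter at 19°N:
f = 2Ω sin φ = 2 × 7.29×10⁻⁵ × sin 19° = 4.75×10⁻⁵ s⁻¹
Height gradient: |∂Z/∂n| = 60 m / 712000 m = 8.43×10⁻⁵
On a pressure surface, geostrophic balance gives V_g = (g/f)|∂Z/∂n|:
V_g = 9.81 × 8.43×10⁻⁵ / 4.75×10⁻⁵ = 17.4 m/s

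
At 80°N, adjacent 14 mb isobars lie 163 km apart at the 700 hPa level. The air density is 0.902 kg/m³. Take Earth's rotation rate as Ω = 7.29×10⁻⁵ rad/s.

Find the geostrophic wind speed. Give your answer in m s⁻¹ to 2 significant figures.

66 m s⁻¹

Coriolis parameter at 80°N:
f = 2Ω sin φ = 2 × 7.29×10⁻⁵ × sin 80° = 1.44×10⁻⁴ s⁻¹
Pressure gradient: |∂P/∂n| = 1400 Pa / 163000 m = 8.59×10⁻³ Pa/m
Geostrophic balance (pressure-gradient force = Coriolis force):
V_g = (1/(fρ)) |∂P/∂n| = 8.59×10⁻³ / (1.44×10⁻⁴ × 0.902) = 66.3 m/s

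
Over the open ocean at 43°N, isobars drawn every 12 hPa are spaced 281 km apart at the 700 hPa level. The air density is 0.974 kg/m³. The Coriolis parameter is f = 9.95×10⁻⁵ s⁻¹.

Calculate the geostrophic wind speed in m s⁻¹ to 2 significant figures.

44 m s⁻¹

Pressure gradient: |∂P/∂n| = 1200 Pa / 281000 m = 4.27×10⁻³ Pa/m
Geostrophic balance (pressure-gradient force = Coriolis force):
V_g = (1/(fρ)) |∂P/∂n| = 4.27×10⁻³ / (9.95×10⁻⁵ × 0.974) = 44.1 m/s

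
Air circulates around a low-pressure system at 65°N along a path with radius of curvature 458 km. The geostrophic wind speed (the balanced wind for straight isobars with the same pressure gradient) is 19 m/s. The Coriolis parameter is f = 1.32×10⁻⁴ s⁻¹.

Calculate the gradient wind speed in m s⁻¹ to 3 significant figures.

15.2 m s⁻¹

Around a low, centrifugal force acts outward with Coriolis, so pressure-gradient force balances both:
(1/ρ)|∂P/∂n| = fV + V²/R  →  V² + fR·V − fR·V_g = 0
With fR = 1.32×10⁻⁴ × 458×10³ m = 60.5 m/s:
V = [−fR + √((fR)² + 4 fR V_g)]/2 = [−60.5 + √(60.5² + 4×60.5×19)]/2 = 15.2 m/s
Subgeostrophic (V < V_g = 19 m/s), as expected around a low.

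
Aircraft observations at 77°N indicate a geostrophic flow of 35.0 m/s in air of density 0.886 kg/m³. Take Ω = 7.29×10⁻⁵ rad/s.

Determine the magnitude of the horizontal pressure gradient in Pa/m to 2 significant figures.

4.4×10⁻³ Pa/m

Coriolis parameter at 77°N:
f = 2Ω sin φ = 2 × 7.29×10⁻⁵ × sin 77° = 1.42×10⁻⁴ s⁻¹
Geostrophic balance rearranged: |∂P/∂n| = f ρ V_g
|∂P/∂n| = 1.42×10⁻⁴ × 0.886 × 35.0 = 4.41×10⁻³ Pa/m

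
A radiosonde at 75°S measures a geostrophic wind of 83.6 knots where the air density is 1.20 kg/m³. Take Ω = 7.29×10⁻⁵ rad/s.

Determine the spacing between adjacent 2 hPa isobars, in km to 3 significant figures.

27.5 km

Coriolis parameter at 75°S:
f = 2Ω sin φ = 2 × 7.29×10⁻⁵ × sin 75° = 1.41×10⁻⁴ s⁻¹
Wind speed in SI: 83.6 knots = 43.0 m/s
Geostrophic balance rearranged: |∂P/∂n| = f ρ V_g
|∂P/∂n| = 1.41×10⁻⁴ × 1.20 × 43.0 = 7.27×10⁻³ Pa/m
Isobar spacing: Δn = ΔP/|∂P/∂n| = 200 Pa / 7.27×10⁻³ Pa/m = 27517 m ≈ 27.5 km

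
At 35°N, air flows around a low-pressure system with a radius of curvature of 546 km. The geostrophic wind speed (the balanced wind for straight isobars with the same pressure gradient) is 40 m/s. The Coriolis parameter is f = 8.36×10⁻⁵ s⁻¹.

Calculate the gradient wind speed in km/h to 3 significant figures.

92.2 km/h

Around a low, centrifugal force acts outward with Coriolis, so pressure-gradient force balances both:
(1/ρ)|∂P/∂n| = fV + V²/R  →  V² + fR·V − fR·V_g = 0
With fR = 8.36×10⁻⁵ × 546×10³ m = 45.6 m/s:
V = [−fR + √((fR)² + 4 fR V_g)]/2 = [−45.6 + √(45.6² + 4×45.6×40)]/2 = 25.6 m/s
Subgeostrophic (V < V_g = 40 m/s), as expected around a low.
Converting: 25.6 m/s × 3.6 = 92.2 km/h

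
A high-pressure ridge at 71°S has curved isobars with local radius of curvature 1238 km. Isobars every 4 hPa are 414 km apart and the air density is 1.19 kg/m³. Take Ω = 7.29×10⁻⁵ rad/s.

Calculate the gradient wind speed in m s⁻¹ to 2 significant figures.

6.1 m s⁻¹

Coriolis parameter at 71°S:
f = 2Ω sin φ = 2 × 7.29×10⁻⁵ × sin 71° = 1.38×10⁻⁴ s⁻¹
Pressure gradient: |∂P/∂n| = 400 Pa / 414000 m = 9.66×10⁻⁴ Pa/m
Geostrophic speed: V_g = |∂P/∂n|/(fρ) = 9.66×10⁻⁴/(1.38×10⁻⁴ × 1.19) = 5.89 m/s
Around a high, pressure-gradient force acts outward with centrifugal, so Coriolis balances both:
fV = (1/ρ)|∂P/∂n| + V²/R  →  V² − fR·V + fR·V_g = 0
With fR = 1.38×10⁻⁴ × 1238×10³ m = 171 m/s:
V = [fR − √((fR)² − 4 fR V_g)]/2 = [171 − √(171² − 4×171×5.89)]/2 = 6.11 m/s
Supergeostrophic (V > V_g = 5.89 m/s), as expected around a high.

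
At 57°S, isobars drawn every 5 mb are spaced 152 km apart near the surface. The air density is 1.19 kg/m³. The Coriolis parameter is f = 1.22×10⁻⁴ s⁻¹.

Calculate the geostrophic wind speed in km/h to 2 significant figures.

82 km/h

Pressure gradient: |∂P/∂n| = 500 Pa / 152000 m = 3.29×10⁻³ Pa/m
Geostrophic balance (pressure-gradient force = Coriolis force):
V_g = (1/(fρ)) |∂P/∂n| = 3.29×10⁻³ / (1.22×10⁻⁴ × 1.19) = 22.7 m/s
Converting: 22.7 m/s × 3.6 = 82 km/h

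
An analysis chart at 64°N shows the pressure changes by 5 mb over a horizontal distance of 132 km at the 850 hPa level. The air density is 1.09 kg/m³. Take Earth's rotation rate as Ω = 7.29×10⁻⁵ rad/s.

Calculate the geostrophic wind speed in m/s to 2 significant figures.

Coriolis parameter at 64°N:
f = 2Ω sin φ = 2 × 7.29×10⁻⁵ × sin 64° = 1.31×10⁻⁴ s⁻¹
Pressure gradient: |∂P/∂n| = 500 Pa / 132000 m = 3.79×10⁻³ Pa/m
Geostrophic balance (pressure-gradient force = Coriolis force):
V_g = (1/(fρ)) |∂P/∂n| = 3.79×10⁻³ / (1.31×10⁻⁴ × 1.09) = 26.5 m/s

27 m/s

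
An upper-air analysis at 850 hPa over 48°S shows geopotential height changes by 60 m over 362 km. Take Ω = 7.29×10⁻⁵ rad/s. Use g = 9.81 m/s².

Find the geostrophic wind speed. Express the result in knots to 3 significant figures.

29.2 knots

Coriolis parameter at 48°S:
f = 2Ω sin φ = 2 × 7.29×10⁻⁵ × sin 48° = 1.08×10⁻⁴ s⁻¹
Height gradient: |∂Z/∂n| = 60 m / 362000 m = 1.66×10⁻⁴
On a pressure surface, geostrophic balance gives V_g = (g/f)|∂Z/∂n|:
V_g = 9.81 × 1.66×10⁻⁴ / 1.08×10⁻⁴ = 15.0 m/s
Converting: 15.0 m/s × 1.944 = 29.2 knots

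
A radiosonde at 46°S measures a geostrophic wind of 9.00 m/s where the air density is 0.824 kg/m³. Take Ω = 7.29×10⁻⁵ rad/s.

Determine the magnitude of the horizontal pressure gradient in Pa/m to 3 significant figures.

7.78×10⁻⁴ Pa/m

Coriolis parameter at 46°S:
f = 2Ω sin φ = 2 × 7.29×10⁻⁵ × sin 46° = 1.05×10⁻⁴ s⁻¹
Geostrophic balance rearranged: |∂P/∂n| = f ρ V_g
|∂P/∂n| = 1.05×10⁻⁴ × 0.824 × 9.00 = 7.78×10⁻⁴ Pa/m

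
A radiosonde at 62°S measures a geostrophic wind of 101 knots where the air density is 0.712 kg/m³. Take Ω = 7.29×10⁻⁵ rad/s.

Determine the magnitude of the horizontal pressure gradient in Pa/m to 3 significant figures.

Coriolis parameter at 62°S:
f = 2Ω sin φ = 2 × 7.29×10⁻⁵ × sin 62° = 1.29×10⁻⁴ s⁻¹
Wind speed in SI: 101 knots = 52.0 m/s
Geostrophic balance rearranged: |∂P/∂n| = f ρ V_g
|∂P/∂n| = 1.29×10⁻⁴ × 0.712 × 52.0 = 4.76×10⁻³ Pa/m

4.76×10⁻³ Pa/m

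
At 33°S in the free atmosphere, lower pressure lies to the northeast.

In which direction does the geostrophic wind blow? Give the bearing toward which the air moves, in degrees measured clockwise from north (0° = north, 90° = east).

315°

The pressure-gradient force points toward the northeast (bearing 045°).
Geostrophic balance: in the Southern Hemisphere the Coriolis force deflects motion to the left, so the geostrophic wind blows 90° to the left of the pressure-gradient force (low pressure on the right).
Rotating 045° by 90° counterclockwise gives 315° — the wind blows toward the northwest.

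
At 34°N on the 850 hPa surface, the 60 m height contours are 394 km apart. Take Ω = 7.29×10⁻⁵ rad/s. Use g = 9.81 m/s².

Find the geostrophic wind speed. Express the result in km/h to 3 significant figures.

Coriolis parameter at 34°N:
f = 2Ω sin φ = 2 × 7.29×10⁻⁵ × sin 34° = 8.15×10⁻⁵ s⁻¹
Height gradient: |∂Z/∂n| = 60 m / 394000 m = 1.52×10⁻⁴
On a pressure surface, geostrophic balance gives V_g = (g/f)|∂Z/∂n|:
V_g = 9.81 × 1.52×10⁻⁴ / 8.15×10⁻⁵ = 18.3 m/s
Converting: 18.3 m/s × 3.6 = 66.0 km/h

66.0 km/h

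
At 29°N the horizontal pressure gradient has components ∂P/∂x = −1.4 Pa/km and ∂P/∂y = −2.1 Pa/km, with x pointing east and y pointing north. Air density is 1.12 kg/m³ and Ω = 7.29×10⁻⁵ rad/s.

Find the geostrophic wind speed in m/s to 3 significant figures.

31.9 m/s

Coriolis parameter at 29°N:
f = 2Ω sin φ = 2 × 7.29×10⁻⁵ × sin 29° = 7.07×10⁻⁵ s⁻¹
Component geostrophic relations (x east, y north):
u_g = −(1/(fρ)) ∂P/∂y,  v_g = (1/(fρ)) ∂P/∂x
u_g = −(−2.1×10⁻³)/(7.07×10⁻⁵ × 1.12) = 26.5 m/s;  v_g = (−1.4×10⁻³)/(7.07×10⁻⁵ × 1.12) = −17.7 m/s
|V_g| = √(u_g² + v_g²) = 31.9 m/s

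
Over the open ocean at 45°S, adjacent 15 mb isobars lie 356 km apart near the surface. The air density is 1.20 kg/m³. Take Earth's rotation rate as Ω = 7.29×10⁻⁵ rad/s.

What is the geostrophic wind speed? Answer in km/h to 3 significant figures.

123 km/h

Coriolis parameter at 45°S:
f = 2Ω sin φ = 2 × 7.29×10⁻⁵ × sin 45° = 1.03×10⁻⁴ s⁻¹
Pressure gradient: |∂P/∂n| = 1500 Pa / 356000 m = 4.21×10⁻³ Pa/m
Geostrophic balance (pressure-gradient force = Coriolis force):
V_g = (1/(fρ)) |∂P/∂n| = 4.21×10⁻³ / (1.03×10⁻⁴ × 1.20) = 34.1 m/s
Converting: 34.1 m/s × 3.6 = 123 km/h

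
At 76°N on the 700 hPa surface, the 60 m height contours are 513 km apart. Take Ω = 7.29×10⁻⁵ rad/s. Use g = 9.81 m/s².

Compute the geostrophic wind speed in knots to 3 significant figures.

15.8 knots

Coriolis parameter at 76°N:
f = 2Ω sin φ = 2 × 7.29×10⁻⁵ × sin 76° = 1.41×10⁻⁴ s⁻¹
Height gradient: |∂Z/∂n| = 60 m / 513000 m = 1.17×10⁻⁴
On a pressure surface, geostrophic balance gives V_g = (g/f)|∂Z/∂n|:
V_g = 9.81 × 1.17×10⁻⁴ / 1.41×10⁻⁴ = 8.11 m/s
Converting: 8.11 m/s × 1.944 = 15.8 knots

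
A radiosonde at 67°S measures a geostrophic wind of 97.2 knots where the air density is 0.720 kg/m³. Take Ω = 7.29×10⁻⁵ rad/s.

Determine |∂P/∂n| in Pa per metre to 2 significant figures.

4.8×10⁻³ Pa/m

Coriolis parameter at 67°S:
f = 2Ω sin φ = 2 × 7.29×10⁻⁵ × sin 67° = 1.34×10⁻⁴ s⁻¹
Wind speed in SI: 97.2 knots = 50.0 m/s
Geostrophic balance rearranged: |∂P/∂n| = f ρ V_g
|∂P/∂n| = 1.34×10⁻⁴ × 0.720 × 50.0 = 4.83×10⁻³ Pa/m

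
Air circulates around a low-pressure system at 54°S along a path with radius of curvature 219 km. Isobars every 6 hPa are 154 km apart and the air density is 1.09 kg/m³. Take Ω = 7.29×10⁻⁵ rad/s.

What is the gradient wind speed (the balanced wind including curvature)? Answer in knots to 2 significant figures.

35 knots

Coriolis parameter at 54°S:
f = 2Ω sin φ = 2 × 7.29×10⁻⁵ × sin 54° = 1.18×10⁻⁴ s⁻¹
Pressure gradient: |∂P/∂n| = 600 Pa / 154000 m = 3.90×10⁻³ Pa/m
Geostrophic speed: V_g = |∂P/∂n|/(fρ) = 3.90×10⁻³/(1.18×10⁻⁴ × 1.09) = 30.3 m/s
Around a low, centrifugal force acts outward with Coriolis, so pressure-gradient force balances both:
(1/ρ)|∂P/∂n| = fV + V²/R  →  V² + fR·V − fR·V_g = 0
With fR = 1.18×10⁻⁴ × 219×10³ m = 25.8 m/s:
V = [−fR + √((fR)² + 4 fR V_g)]/2 = [−25.8 + √(25.8² + 4×25.8×30.3)]/2 = 17.9 m/s
Subgeostrophic (V < V_g = 30.3 m/s), as expected around a low.
Converting: 17.9 m/s × 1.944 = 35 knots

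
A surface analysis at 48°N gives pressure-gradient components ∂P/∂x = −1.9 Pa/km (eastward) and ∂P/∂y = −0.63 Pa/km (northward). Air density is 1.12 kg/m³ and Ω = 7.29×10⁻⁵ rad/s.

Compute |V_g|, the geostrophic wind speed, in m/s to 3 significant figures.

Coriolis parameter at 48°N:
f = 2Ω sin φ = 2 × 7.29×10⁻⁵ × sin 48° = 1.08×10⁻⁴ s⁻¹
Component geostrophic relations (x east, y north):
u_g = −(1/(fρ)) ∂P/∂y,  v_g = (1/(fρ)) ∂P/∂x
u_g = −(−0.63×10⁻³)/(1.08×10⁻⁴ × 1.12) = 5.19 m/s;  v_g = (−1.9×10⁻³)/(1.08×10⁻⁴ × 1.12) = −15.7 m/s
|V_g| = √(u_g² + v_g²) = 16.5 m/s

16.5 m/s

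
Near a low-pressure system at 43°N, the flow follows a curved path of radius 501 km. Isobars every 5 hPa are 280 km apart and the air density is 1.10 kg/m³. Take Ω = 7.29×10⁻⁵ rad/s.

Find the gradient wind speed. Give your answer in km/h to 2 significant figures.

Coriolis parameter at 43°N:
f = 2Ω sin φ = 2 × 7.29×10⁻⁵ × sin 43° = 9.94×10⁻⁵ s⁻¹
Pressure gradient: |∂P/∂n| = 500 Pa / 280000 m = 1.79×10⁻³ Pa/m
Geostrophic speed: V_g = |∂P/∂n|/(fρ) = 1.79×10⁻³/(9.94×10⁻⁵ × 1.10) = 16.3 m/s
Around a low, centrifugal force acts outward with Coriolis, so pressure-gradient force balances both:
(1/ρ)|∂P/∂n| = fV + V²/R  →  V² + fR·V − fR·V_g = 0
With fR = 9.94×10⁻⁵ × 501×10³ m = 49.8 m/s:
V = [−fR + √((fR)² + 4 fR V_g)]/2 = [−49.8 + √(49.8² + 4×49.8×16.3)]/2 = 13 m/s
Subgeostrophic (V < V_g = 16.3 m/s), as expected around a low.
Converting: 13 m/s × 3.6 = 47 km/h

47 km/h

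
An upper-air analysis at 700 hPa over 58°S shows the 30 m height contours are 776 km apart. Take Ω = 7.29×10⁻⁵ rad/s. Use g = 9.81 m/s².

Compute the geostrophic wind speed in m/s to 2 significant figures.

Coriolis parameter at 58°S:
f = 2Ω sin φ = 2 × 7.29×10⁻⁵ × sin 58° = 1.24×10⁻⁴ s⁻¹
Height gradient: |∂Z/∂n| = 30 m / 776000 m = 3.87×10⁻⁵
On a pressure surface, geostrophic balance gives V_g = (g/f)|∂Z/∂n|:
V_g = 9.81 × 3.87×10⁻⁵ / 1.24×10⁻⁴ = 3.07 m/s

3.1 m/s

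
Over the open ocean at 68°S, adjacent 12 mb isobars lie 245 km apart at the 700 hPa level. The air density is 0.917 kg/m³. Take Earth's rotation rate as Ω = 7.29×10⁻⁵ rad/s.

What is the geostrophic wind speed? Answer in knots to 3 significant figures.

Coriolis parameter at 68°S:
f = 2Ω sin φ = 2 × 7.29×10⁻⁵ × sin 68° = 1.35×10⁻⁴ s⁻¹
Pressure gradient: |∂P/∂n| = 1200 Pa / 245000 m = 4.90×10⁻³ Pa/m
Geostrophic balance (pressure-gradient force = Coriolis force):
V_g = (1/(fρ)) |∂P/∂n| = 4.90×10⁻³ / (1.35×10⁻⁴ × 0.917) = 39.5 m/s
Converting: 39.5 m/s × 1.944 = 76.8 knots

76.8 knots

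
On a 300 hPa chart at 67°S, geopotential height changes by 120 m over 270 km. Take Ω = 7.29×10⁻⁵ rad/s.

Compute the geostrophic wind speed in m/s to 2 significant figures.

Coriolis parameter at 67°S:
f = 2Ω sin φ = 2 × 7.29×10⁻⁵ × sin 67° = 1.34×10⁻⁴ s⁻¹
Height gradient: |∂Z/∂n| = 120 m / 270000 m = 4.44×10⁻⁴
On a pressure surface, geostrophic balance gives V_g = (g/f)|∂Z/∂n|:
V_g = 9.81 × 4.44×10⁻⁴ / 1.34×10⁻⁴ = 32.5 m/s

32 m/s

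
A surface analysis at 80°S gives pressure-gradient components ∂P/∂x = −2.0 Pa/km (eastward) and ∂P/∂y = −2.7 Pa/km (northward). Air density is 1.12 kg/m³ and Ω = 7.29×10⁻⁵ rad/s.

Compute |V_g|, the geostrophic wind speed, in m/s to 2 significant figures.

Coriolis parameter at 80°S:
f = 2Ω sin φ = 2 × 7.29×10⁻⁵ × sin 80° = 1.44×10⁻⁴ s⁻¹
In the Southern Hemisphere f is negative: f = −1.44×10⁻⁴ s⁻¹.
Component geostrophic relations (x east, y north):
u_g = −(1/(fρ)) ∂P/∂y,  v_g = (1/(fρ)) ∂P/∂x
u_g = −(−2.7×10⁻³)/(−1.44×10⁻⁴ × 1.12) = −16.8 m/s;  v_g = (−2.0×10⁻³)/(−1.44×10⁻⁴ × 1.12) = 12.4 m/s
|V_g| = √(u_g² + v_g²) = 20.9 m/s

21 m/s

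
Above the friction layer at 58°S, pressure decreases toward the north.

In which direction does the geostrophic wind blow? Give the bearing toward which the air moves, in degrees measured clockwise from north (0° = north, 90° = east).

The pressure-gradient force points toward the north (bearing 000°).
Geostrophic balance: in the Southern Hemisphere the Coriolis force deflects motion to the left, so the geostrophic wind blows 90° to the left of the pressure-gradient force (low pressure on the right).
Rotating 000° by 90° counterclockwise gives 270° — the wind blows toward the west.

270°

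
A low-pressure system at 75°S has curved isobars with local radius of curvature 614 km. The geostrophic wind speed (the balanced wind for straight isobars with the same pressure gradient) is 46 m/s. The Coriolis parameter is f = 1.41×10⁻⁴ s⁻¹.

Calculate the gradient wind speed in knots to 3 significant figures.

Around a low, centrifugal force acts outward with Coriolis, so pressure-gradient force balances both:
(1/ρ)|∂P/∂n| = fV + V²/R  →  V² + fR·V − fR·V_g = 0
With fR = 1.41×10⁻⁴ × 614×10³ m = 86.6 m/s:
V = [−fR + √((fR)² + 4 fR V_g)]/2 = [−86.6 + √(86.6² + 4×86.6×46)]/2 = 33.2 m/s
Subgeostrophic (V < V_g = 46 m/s), as expected around a low.
Converting: 33.2 m/s × 1.944 = 64.6 knots

64.6 knots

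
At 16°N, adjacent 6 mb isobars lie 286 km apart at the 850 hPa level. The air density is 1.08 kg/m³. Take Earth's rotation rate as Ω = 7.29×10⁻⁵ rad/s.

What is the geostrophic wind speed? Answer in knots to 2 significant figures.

Coriolis parameter at 16°N:
f = 2Ω sin φ = 2 × 7.29×10⁻⁵ × sin 16° = 4.02×10⁻⁵ s⁻¹
Pressure gradient: |∂P/∂n| = 600 Pa / 286000 m = 2.10×10⁻³ Pa/m
Geostrophic balance (pressure-gradient force = Coriolis force):
V_g = (1/(fρ)) |∂P/∂n| = 2.10×10⁻³ / (4.02×10⁻⁵ × 1.08) = 48.3 m/s
Converting: 48.3 m/s × 1.944 = 94 knots

94 knots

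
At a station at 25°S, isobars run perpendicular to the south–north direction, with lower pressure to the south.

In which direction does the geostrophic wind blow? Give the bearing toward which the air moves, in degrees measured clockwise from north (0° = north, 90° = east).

090°

The pressure-gradient force points toward the south (bearing 180°).
Geostrophic balance: in the Southern Hemisphere the Coriolis force deflects motion to the left, so the geostrophic wind blows 90° to the left of the pressure-gradient force (low pressure on the right).
Rotating 180° by 90° counterclockwise gives 090° — the wind blows toward the east.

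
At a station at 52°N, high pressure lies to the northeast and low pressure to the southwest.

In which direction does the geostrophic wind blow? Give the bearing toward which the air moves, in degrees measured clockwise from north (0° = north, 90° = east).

The pressure-gradient force points toward the southwest (bearing 225°).
Geostrophic balance: in the Northern Hemisphere the Coriolis force deflects motion to the right, so the geostrophic wind blows 90° to the right of the pressure-gradient force (low pressure on the left).
Rotating 225° by 90° clockwise gives 315° — the wind blows toward the northwest.

315°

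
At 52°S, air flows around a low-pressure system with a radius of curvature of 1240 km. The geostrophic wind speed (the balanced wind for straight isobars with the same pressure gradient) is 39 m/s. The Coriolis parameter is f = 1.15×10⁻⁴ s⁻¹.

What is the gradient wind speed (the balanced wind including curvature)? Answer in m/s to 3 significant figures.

31.9 m/s

Around a low, centrifugal force acts outward with Coriolis, so pressure-gradient force balances both:
(1/ρ)|∂P/∂n| = fV + V²/R  →  V² + fR·V − fR·V_g = 0
With fR = 1.15×10⁻⁴ × 1240×10³ m = 143 m/s:
V = [−fR + √((fR)² + 4 fR V_g)]/2 = [−143 + √(143² + 4×143×39)]/2 = 31.9 m/s
Subgeostrophic (V < V_g = 39 m/s), as expected around a low.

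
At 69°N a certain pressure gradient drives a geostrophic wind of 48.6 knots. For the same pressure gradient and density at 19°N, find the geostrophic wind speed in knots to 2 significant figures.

140 knots

With the same pressure gradient and density, V_g ∝ 1/f ∝ 1/sin φ.
V₂ = V₁ · sin φ₁ / sin φ₂ = 48.6 × sin 69° / sin 19°
V₂ = 48.6 × 0.9336/0.3256 = 140 knots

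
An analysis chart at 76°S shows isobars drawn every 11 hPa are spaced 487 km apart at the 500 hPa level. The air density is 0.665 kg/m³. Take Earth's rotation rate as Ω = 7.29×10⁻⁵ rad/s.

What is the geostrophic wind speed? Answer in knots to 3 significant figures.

Coriolis parameter at 76°S:
f = 2Ω sin φ = 2 × 7.29×10⁻⁵ × sin 76° = 1.41×10⁻⁴ s⁻¹
Pressure gradient: |∂P/∂n| = 1100 Pa / 487000 m = 2.26×10⁻³ Pa/m
Geostrophic balance (pressure-gradient force = Coriolis force):
V_g = (1/(fρ)) |∂P/∂n| = 2.26×10⁻³ / (1.41×10⁻⁴ × 0.665) = 24.0 m/s
Converting: 24.0 m/s × 1.944 = 46.7 knots

46.7 knots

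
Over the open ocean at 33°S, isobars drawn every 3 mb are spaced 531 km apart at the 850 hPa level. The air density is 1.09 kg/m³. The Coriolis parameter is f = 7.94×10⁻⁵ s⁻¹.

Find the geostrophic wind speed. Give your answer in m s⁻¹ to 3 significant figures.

Pressure gradient: |∂P/∂n| = 300 Pa / 531000 m = 5.65×10⁻⁴ Pa/m
Geostrophic balance (pressure-gradient force = Coriolis force):
V_g = (1/(fρ)) |∂P/∂n| = 5.65×10⁻⁴ / (7.94×10⁻⁵ × 1.09) = 6.53 m/s

6.53 m s⁻¹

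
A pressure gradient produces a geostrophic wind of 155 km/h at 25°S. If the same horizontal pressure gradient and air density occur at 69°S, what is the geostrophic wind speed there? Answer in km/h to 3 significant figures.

70.2 km/h

With the same pressure gradient and density, V_g ∝ 1/f ∝ 1/sin φ.
V₂ = V₁ · sin φ₁ / sin φ₂ = 155 × sin 25° / sin 69°
V₂ = 155 × 0.4226/0.9336 = 70.2 km/h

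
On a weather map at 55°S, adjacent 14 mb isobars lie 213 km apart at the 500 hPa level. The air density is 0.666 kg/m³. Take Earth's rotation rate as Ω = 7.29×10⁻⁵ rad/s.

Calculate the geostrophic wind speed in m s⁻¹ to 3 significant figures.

Coriolis parameter at 55°S:
f = 2Ω sin φ = 2 × 7.29×10⁻⁵ × sin 55° = 1.19×10⁻⁴ s⁻¹
Pressure gradient: |∂P/∂n| = 1400 Pa / 213000 m = 6.57×10⁻³ Pa/m
Geostrophic balance (pressure-gradient force = Coriolis force):
V_g = (1/(fρ)) |∂P/∂n| = 6.57×10⁻³ / (1.19×10⁻⁴ × 0.666) = 82.6 m/s

82.6 m s⁻¹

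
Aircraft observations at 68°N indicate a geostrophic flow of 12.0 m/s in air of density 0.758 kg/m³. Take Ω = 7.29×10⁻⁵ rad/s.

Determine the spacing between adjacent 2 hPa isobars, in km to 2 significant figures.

Coriolis parameter at 68°N:
f = 2Ω sin φ = 2 × 7.29×10⁻⁵ × sin 68° = 1.35×10⁻⁴ s⁻¹
Geostrophic balance rearranged: |∂P/∂n| = f ρ V_g
|∂P/∂n| = 1.35×10⁻⁴ × 0.758 × 12.0 = 1.23×10⁻³ Pa/m
Isobar spacing: Δn = ΔP/|∂P/∂n| = 200 Pa / 1.23×10⁻³ Pa/m = 162651 m ≈ 160 km

160 km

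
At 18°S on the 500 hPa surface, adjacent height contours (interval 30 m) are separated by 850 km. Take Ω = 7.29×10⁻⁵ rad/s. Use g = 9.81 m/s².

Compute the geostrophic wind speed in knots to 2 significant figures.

15 knots

Coriolis parameter at 18°S:
f = 2Ω sin φ = 2 × 7.29×10⁻⁵ × sin 18° = 4.51×10⁻⁵ s⁻¹
Height gradient: |∂Z/∂n| = 30 m / 850000 m = 3.53×10⁻⁵
On a pressure surface, geostrophic balance gives V_g = (g/f)|∂Z/∂n|:
V_g = 9.81 × 3.53×10⁻⁵ / 4.51×10⁻⁵ = 7.68 m/s
Converting: 7.68 m/s × 1.944 = 15 knots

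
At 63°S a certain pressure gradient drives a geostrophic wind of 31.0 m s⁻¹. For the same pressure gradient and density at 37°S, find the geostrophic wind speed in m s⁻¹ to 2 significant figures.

46 m s⁻¹

With the same pressure gradient and density, V_g ∝ 1/f ∝ 1/sin φ.
V₂ = V₁ · sin φ₁ / sin φ₂ = 31.0 × sin 63° / sin 37°
V₂ = 31.0 × 0.8910/0.6018 = 46 m s⁻¹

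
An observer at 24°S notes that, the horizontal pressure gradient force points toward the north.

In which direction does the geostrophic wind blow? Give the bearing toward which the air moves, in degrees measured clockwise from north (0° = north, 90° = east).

The pressure-gradient force points toward the north (bearing 000°).
Geostrophic balance: in the Southern Hemisphere the Coriolis force deflects motion to the left, so the geostrophic wind blows 90° to the left of the pressure-gradient force (low pressure on the right).
Rotating 000° by 90° counterclockwise gives 270° — the wind blows toward the west.

270°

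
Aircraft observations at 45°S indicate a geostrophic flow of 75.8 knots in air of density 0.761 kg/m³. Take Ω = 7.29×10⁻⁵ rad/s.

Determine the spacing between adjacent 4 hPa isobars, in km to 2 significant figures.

Coriolis parameter at 45°S:
f = 2Ω sin φ = 2 × 7.29×10⁻⁵ × sin 45° = 1.03×10⁻⁴ s⁻¹
Wind speed in SI: 75.8 knots = 39.0 m/s
Geostrophic balance rearranged: |∂P/∂n| = f ρ V_g
|∂P/∂n| = 1.03×10⁻⁴ × 0.761 × 39.0 = 3.06×10⁻³ Pa/m
Isobar spacing: Δn = ΔP/|∂P/∂n| = 400 Pa / 3.06×10⁻³ Pa/m = 130745 m ≈ 130 km

130 km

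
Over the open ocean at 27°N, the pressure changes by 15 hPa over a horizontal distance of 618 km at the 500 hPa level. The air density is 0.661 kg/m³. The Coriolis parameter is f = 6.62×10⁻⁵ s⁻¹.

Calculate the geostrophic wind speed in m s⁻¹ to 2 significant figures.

55 m s⁻¹

Pressure gradient: |∂P/∂n| = 1500 Pa / 618000 m = 2.43×10⁻³ Pa/m
Geostrophic balance (pressure-gradient force = Coriolis force):
V_g = (1/(fρ)) |∂P/∂n| = 2.43×10⁻³ / (6.62×10⁻⁵ × 0.661) = 55.5 m/s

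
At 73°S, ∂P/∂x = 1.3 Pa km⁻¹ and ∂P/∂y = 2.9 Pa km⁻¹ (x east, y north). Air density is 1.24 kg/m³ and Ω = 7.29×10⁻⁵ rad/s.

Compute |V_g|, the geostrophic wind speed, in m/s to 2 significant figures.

Coriolis parameter at 73°S:
f = 2Ω sin φ = 2 × 7.29×10⁻⁵ × sin 73° = 1.39×10⁻⁴ s⁻¹
In the Southern Hemisphere f is negative: f = −1.39×10⁻⁴ s⁻¹.
Component geostrophic relations (x east, y north):
u_g = −(1/(fρ)) ∂P/∂y,  v_g = (1/(fρ)) ∂P/∂x
u_g = −(2.9×10⁻³)/(−1.39×10⁻⁴ × 1.24) = 16.8 m/s;  v_g = (1.3×10⁻³)/(−1.39×10⁻⁴ × 1.24) = −7.52 m/s
|V_g| = √(u_g² + v_g²) = 18.4 m/s

18 m/s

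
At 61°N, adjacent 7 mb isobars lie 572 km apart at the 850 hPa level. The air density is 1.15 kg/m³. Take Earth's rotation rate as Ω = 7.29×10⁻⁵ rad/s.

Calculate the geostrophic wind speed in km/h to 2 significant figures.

30 km/h

Coriolis parameter at 61°N:
f = 2Ω sin φ = 2 × 7.29×10⁻⁵ × sin 61° = 1.28×10⁻⁴ s⁻¹
Pressure gradient: |∂P/∂n| = 700 Pa / 572000 m = 1.22×10⁻³ Pa/m
Geostrophic balance (pressure-gradient force = Coriolis force):
V_g = (1/(fρ)) |∂P/∂n| = 1.22×10⁻³ / (1.28×10⁻⁴ × 1.15) = 8.35 m/s
Converting: 8.35 m/s × 3.6 = 30 km/h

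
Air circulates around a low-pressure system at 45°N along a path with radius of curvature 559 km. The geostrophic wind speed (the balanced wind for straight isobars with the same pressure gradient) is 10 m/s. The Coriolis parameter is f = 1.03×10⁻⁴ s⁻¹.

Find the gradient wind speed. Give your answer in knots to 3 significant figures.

16.9 knots

Around a low, centrifugal force acts outward with Coriolis, so pressure-gradient force balances both:
(1/ρ)|∂P/∂n| = fV + V²/R  →  V² + fR·V − fR·V_g = 0
With fR = 1.03×10⁻⁴ × 559×10³ m = 57.6 m/s:
V = [−fR + √((fR)² + 4 fR V_g)]/2 = [−57.6 + √(57.6² + 4×57.6×10)]/2 = 8.69 m/s
Subgeostrophic (V < V_g = 10 m/s), as expected around a low.
Converting: 8.69 m/s × 1.944 = 16.9 knots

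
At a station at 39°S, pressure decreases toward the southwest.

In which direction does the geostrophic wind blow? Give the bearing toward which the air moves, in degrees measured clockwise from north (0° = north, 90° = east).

135°

The pressure-gradient force points toward the southwest (bearing 225°).
Geostrophic balance: in the Southern Hemisphere the Coriolis force deflects motion to the left, so the geostrophic wind blows 90° to the left of the pressure-gradient force (low pressure on the right).
Rotating 225° by 90° counterclockwise gives 135° — the wind blows toward the southeast.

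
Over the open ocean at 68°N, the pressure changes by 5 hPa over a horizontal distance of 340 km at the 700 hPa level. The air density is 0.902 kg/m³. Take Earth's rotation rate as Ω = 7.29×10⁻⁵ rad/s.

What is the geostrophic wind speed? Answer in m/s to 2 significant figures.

Coriolis parameter at 68°N:
f = 2Ω sin φ = 2 × 7.29×10⁻⁵ × sin 68° = 1.35×10⁻⁴ s⁻¹
Pressure gradient: |∂P/∂n| = 500 Pa / 340000 m = 1.47×10⁻³ Pa/m
Geostrophic balance (pressure-gradient force = Coriolis force):
V_g = (1/(fρ)) |∂P/∂n| = 1.47×10⁻³ / (1.35×10⁻⁴ × 0.902) = 12.1 m/s

12 m/s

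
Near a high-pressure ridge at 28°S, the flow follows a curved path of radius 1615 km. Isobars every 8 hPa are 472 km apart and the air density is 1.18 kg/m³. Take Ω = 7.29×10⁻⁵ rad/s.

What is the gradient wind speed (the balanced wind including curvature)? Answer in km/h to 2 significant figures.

100 km/h

Coriolis parameter at 28°S:
f = 2Ω sin φ = 2 × 7.29×10⁻⁵ × sin 28° = 6.84×10⁻⁵ s⁻¹
Pressure gradient: |∂P/∂n| = 800 Pa / 472000 m = 1.69×10⁻³ Pa/m
Geostrophic speed: V_g = |∂P/∂n|/(fρ) = 1.69×10⁻³/(6.84×10⁻⁵ × 1.18) = 21.0 m/s
Around a high, pressure-gradient force acts outward with centrifugal, so Coriolis balances both:
fV = (1/ρ)|∂P/∂n| + V²/R  →  V² − fR·V + fR·V_g = 0
With fR = 6.84×10⁻⁵ × 1615×10³ m = 111 m/s:
V = [fR − √((fR)² − 4 fR V_g)]/2 = [111 − √(111² − 4×111×21)]/2 = 28.2 m/s
Supergeostrophic (V > V_g = 21 m/s), as expected around a high.
Converting: 28.2 m/s × 3.6 = 100 km/h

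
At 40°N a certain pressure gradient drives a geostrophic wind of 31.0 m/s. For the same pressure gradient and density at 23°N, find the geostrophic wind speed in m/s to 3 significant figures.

51.0 m/s

With the same pressure gradient and density, V_g ∝ 1/f ∝ 1/sin φ.
V₂ = V₁ · sin φ₁ / sin φ₂ = 31.0 × sin 40° / sin 23°
V₂ = 31.0 × 0.6428/0.3907 = 51.0 m/s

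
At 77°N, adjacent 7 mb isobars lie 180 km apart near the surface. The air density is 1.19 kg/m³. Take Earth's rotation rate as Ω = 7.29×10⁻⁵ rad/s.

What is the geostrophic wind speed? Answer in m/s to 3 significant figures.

23.0 m/s

Coriolis parameter at 77°N:
f = 2Ω sin φ = 2 × 7.29×10⁻⁵ × sin 77° = 1.42×10⁻⁴ s⁻¹
Pressure gradient: |∂P/∂n| = 700 Pa / 180000 m = 3.89×10⁻³ Pa/m
Geostrophic balance (pressure-gradient force = Coriolis force):
V_g = (1/(fρ)) |∂P/∂n| = 3.89×10⁻³ / (1.42×10⁻⁴ × 1.19) = 23.0 m/s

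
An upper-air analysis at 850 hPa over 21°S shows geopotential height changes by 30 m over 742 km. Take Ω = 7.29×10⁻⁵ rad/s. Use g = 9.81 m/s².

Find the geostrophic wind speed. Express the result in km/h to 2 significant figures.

27 km/h

Coriolis parameter at 21°S:
f = 2Ω sin φ = 2 × 7.29×10⁻⁵ × sin 21° = 5.23×10⁻⁵ s⁻¹
Height gradient: |∂Z/∂n| = 30 m / 742000 m = 4.04×10⁻⁵
On a pressure surface, geostrophic balance gives V_g = (g/f)|∂Z/∂n|:
V_g = 9.81 × 4.04×10⁻⁵ / 5.23×10⁻⁵ = 7.59 m/s
Converting: 7.59 m/s × 3.6 = 27 km/h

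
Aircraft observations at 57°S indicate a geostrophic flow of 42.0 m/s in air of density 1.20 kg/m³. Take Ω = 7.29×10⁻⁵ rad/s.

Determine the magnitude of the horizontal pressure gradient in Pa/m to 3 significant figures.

Coriolis parameter at 57°S:
f = 2Ω sin φ = 2 × 7.29×10⁻⁵ × sin 57° = 1.22×10⁻⁴ s⁻¹
Geostrophic balance rearranged: |∂P/∂n| = f ρ V_g
|∂P/∂n| = 1.22×10⁻⁴ × 1.20 × 42.0 = 6.16×10⁻³ Pa/m

6.16×10⁻³ Pa/m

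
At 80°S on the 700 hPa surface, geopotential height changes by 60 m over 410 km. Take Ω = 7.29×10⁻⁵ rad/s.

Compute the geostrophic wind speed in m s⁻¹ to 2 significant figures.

10.0 m s⁻¹

Coriolis parameter at 80°S:
f = 2Ω sin φ = 2 × 7.29×10⁻⁵ × sin 80° = 1.44×10⁻⁴ s⁻¹
Height gradient: |∂Z/∂n| = 60 m / 410000 m = 1.46×10⁻⁴
On a pressure surface, geostrophic balance gives V_g = (g/f)|∂Z/∂n|:
V_g = 9.81 × 1.46×10⁻⁴ / 1.44×10⁻⁴ = 10.00 m/s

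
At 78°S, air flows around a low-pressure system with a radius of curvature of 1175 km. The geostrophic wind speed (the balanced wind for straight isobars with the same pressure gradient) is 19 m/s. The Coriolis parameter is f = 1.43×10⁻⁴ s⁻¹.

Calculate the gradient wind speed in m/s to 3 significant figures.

Around a low, centrifugal force acts outward with Coriolis, so pressure-gradient force balances both:
(1/ρ)|∂P/∂n| = fV + V²/R  →  V² + fR·V − fR·V_g = 0
With fR = 1.43×10⁻⁴ × 1175×10³ m = 168 m/s:
V = [−fR + √((fR)² + 4 fR V_g)]/2 = [−168 + √(168² + 4×168×19)]/2 = 17.2 m/s
Subgeostrophic (V < V_g = 19 m/s), as expected around a low.

17.2 m/s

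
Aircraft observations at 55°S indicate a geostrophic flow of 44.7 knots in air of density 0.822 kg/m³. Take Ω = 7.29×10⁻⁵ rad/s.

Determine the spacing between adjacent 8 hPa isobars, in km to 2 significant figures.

Coriolis parameter at 55°S:
f = 2Ω sin φ = 2 × 7.29×10⁻⁵ × sin 55° = 1.19×10⁻⁴ s⁻¹
Wind speed in SI: 44.7 knots = 23.0 m/s
Geostrophic balance rearranged: |∂P/∂n| = f ρ V_g
|∂P/∂n| = 1.19×10⁻⁴ × 0.822 × 23.0 = 2.26×10⁻³ Pa/m
Isobar spacing: Δn = ΔP/|∂P/∂n| = 800 Pa / 2.26×10⁻³ Pa/m = 354365 m ≈ 350 km

350 km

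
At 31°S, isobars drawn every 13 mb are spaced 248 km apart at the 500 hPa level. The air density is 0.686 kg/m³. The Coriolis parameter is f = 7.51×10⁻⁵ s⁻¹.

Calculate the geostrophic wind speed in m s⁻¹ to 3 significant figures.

102 m s⁻¹

Pressure gradient: |∂P/∂n| = 1300 Pa / 248000 m = 5.24×10⁻³ Pa/m
Geostrophic balance (pressure-gradient force = Coriolis force):
V_g = (1/(fρ)) |∂P/∂n| = 5.24×10⁻³ / (7.51×10⁻⁵ × 0.686) = 102 m/s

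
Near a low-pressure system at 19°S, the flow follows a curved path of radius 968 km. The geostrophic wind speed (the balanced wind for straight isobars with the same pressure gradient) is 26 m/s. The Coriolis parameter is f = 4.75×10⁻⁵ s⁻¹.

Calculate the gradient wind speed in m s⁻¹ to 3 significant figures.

18.5 m s⁻¹

Around a low, centrifugal force acts outward with Coriolis, so pressure-gradient force balances both:
(1/ρ)|∂P/∂n| = fV + V²/R  →  V² + fR·V − fR·V_g = 0
With fR = 4.75×10⁻⁵ × 968×10³ m = 46.0 m/s:
V = [−fR + √((fR)² + 4 fR V_g)]/2 = [−46.0 + √(46.0² + 4×46.0×26)]/2 = 18.5 m/s
Subgeostrophic (V < V_g = 26 m/s), as expected around a low.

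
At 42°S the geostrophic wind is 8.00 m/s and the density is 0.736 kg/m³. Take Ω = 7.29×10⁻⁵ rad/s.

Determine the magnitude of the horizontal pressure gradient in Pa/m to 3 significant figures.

Coriolis parameter at 42°S:
f = 2Ω sin φ = 2 × 7.29×10⁻⁵ × sin 42° = 9.76×10⁻⁵ s⁻¹
Geostrophic balance rearranged: |∂P/∂n| = f ρ V_g
|∂P/∂n| = 9.76×10⁻⁵ × 0.736 × 8.00 = 5.74×10⁻⁴ Pa/m

5.74×10⁻⁴ Pa/m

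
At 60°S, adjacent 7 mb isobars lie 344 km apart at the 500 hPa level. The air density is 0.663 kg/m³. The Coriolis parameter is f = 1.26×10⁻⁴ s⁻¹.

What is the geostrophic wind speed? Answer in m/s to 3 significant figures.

Pressure gradient: |∂P/∂n| = 700 Pa / 344000 m = 2.03×10⁻³ Pa/m
Geostrophic balance (pressure-gradient force = Coriolis force):
V_g = (1/(fρ)) |∂P/∂n| = 2.03×10⁻³ / (1.26×10⁻⁴ × 0.663) = 24.4 m/s

24.4 m/s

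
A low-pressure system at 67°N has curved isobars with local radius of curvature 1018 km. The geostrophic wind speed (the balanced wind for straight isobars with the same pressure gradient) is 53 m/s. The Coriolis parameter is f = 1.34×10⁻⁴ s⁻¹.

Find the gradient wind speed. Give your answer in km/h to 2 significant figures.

Around a low, centrifugal force acts outward with Coriolis, so pressure-gradient force balances both:
(1/ρ)|∂P/∂n| = fV + V²/R  →  V² + fR·V − fR·V_g = 0
With fR = 1.34×10⁻⁴ × 1018×10³ m = 136 m/s:
V = [−fR + √((fR)² + 4 fR V_g)]/2 = [−136 + √(136² + 4×136×53)]/2 = 40.8 m/s
Subgeostrophic (V < V_g = 53 m/s), as expected around a low.
Converting: 40.8 m/s × 3.6 = 150 km/h

150 km/h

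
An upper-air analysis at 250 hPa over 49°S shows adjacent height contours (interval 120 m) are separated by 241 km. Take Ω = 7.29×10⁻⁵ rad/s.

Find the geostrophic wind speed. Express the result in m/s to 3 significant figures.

44.4 m/s

Coriolis parameter at 49°S:
f = 2Ω sin φ = 2 × 7.29×10⁻⁵ × sin 49° = 1.10×10⁻⁴ s⁻¹
Height gradient: |∂Z/∂n| = 120 m / 241000 m = 4.98×10⁻⁴
On a pressure surface, geostrophic balance gives V_g = (g/f)|∂Z/∂n|:
V_g = 9.81 × 4.98×10⁻⁴ / 1.10×10⁻⁴ = 44.4 m/s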